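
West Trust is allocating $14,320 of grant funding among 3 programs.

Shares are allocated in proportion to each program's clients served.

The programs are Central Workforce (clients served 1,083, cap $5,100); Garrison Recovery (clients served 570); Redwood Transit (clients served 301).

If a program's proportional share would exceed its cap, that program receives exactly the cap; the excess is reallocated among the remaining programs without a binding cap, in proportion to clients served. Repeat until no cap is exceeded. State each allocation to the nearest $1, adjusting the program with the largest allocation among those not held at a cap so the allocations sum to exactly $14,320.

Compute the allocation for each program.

Central Workforce: $5,100; Garrison Recovery: $6,034; Redwood Transit: $3,186

Clients served total: 1,954.
Proportional shares (ignoring caps): Central Workforce 7,936.83; Garrison Recovery 4,177.28; Redwood Transit 2,205.90.
Cap binds for Central Workforce ($5,100); residual $9,220 reallocated over remaining clients served 871.
Shares after redistribution: Garrison Recovery 6,033.75 → $6,034; Redwood Transit 3,186.25 → $3,186.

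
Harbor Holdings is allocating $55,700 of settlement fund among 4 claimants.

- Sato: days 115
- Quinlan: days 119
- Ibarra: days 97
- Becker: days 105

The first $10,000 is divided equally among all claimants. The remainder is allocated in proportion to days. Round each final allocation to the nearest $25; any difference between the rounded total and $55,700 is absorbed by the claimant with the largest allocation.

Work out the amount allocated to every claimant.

Sato: $14,550 · Quinlan: $14,975 · Ibarra: $12,675 · Becker: $13,500

First tranche $10,000 split equally: $2,500 each.
Remainder $45,700 by days (total 436): Sato 12,053.90 → $12,050; Quinlan 12,473.17 → $12,475; Ibarra 10,167.20 → $10,175; Becker 11,005.73 → $11,000.
Totals: Sato $2,500 + $12,050 = $14,550; Quinlan $2,500 + $12,475 = $14,975; Ibarra $2,500 + $10,175 = $12,675; Becker $2,500 + $11,000 = $13,500.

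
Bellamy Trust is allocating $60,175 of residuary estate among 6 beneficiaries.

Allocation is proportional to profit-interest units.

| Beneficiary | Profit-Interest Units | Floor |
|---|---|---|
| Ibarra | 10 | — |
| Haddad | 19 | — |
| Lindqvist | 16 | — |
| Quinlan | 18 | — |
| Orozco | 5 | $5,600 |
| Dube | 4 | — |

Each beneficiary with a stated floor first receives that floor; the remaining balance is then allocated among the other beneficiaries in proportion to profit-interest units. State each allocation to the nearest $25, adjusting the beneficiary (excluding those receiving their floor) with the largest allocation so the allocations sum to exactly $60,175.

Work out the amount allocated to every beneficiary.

Fund the minimums — Orozco $5,600. Balance $54,575.
Balance split over remaining profit-interest units 67: Ibarra 8,145.52 → $8,150; Haddad 15,476.49 → $15,475; Lindqvist 13,032.84 → $13,025; Quinlan 14,661.94 → $14,650; Dube 3,258.21 → $3,250.
Rounding difference +$25 applied to Haddad → $15,500.

Ibarra: $8,150; Haddad: $15,500; Lindqvist: $13,025; Quinlan: $14,650; Orozco: $5,600; Dube: $3,250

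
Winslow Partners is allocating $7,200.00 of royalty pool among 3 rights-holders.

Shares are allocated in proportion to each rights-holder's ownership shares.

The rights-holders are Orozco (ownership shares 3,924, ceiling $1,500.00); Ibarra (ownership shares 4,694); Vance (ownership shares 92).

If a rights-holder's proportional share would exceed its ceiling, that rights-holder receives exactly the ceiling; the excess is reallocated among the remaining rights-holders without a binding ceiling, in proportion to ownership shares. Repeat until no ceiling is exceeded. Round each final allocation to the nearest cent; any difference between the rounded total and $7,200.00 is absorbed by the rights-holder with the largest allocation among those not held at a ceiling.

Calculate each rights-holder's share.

Total ownership shares = 8,710.
Proportional shares (ignoring caps): Orozco 3,243.7199; Ibarra 3,880.2296; Vance 76.0505.
Cap binds for Orozco ($1,500.00); remaining pool $5,700.00 reallocated over remaining ownership shares 4,786.
Shares after redistribution: Ibarra 5,590.4304 → $5,590.43; Vance 109.5696 → $109.57.

Orozco: $1,500.00; Ibarra: $5,590.43; Vance: $109.57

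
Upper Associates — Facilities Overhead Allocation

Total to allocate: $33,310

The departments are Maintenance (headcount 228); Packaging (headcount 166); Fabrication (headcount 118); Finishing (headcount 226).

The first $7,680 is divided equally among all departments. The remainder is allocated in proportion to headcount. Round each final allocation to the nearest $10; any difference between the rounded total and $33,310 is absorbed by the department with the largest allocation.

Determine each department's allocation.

$7,680 shared equally gives $1,920 per department.
Remainder $25,630 by headcount (total 738): Maintenance 7,918.21 → $7,920; Packaging 5,765.01 → $5,770; Fabrication 4,098.02 → $4,100; Finishing 7,848.75 → $7,850.
Rounding difference −$10 on remainder applied to Maintenance.
Totals: Maintenance $1,920 + $7,910 = $9,830; Packaging $1,920 + $5,770 = $7,690; Fabrication $1,920 + $4,100 = $6,020; Finishing $1,920 + $7,850 = $9,770.

Maintenance: $9,830 · Packaging: $7,690 · Fabrication: $6,020 · Finishing: $9,770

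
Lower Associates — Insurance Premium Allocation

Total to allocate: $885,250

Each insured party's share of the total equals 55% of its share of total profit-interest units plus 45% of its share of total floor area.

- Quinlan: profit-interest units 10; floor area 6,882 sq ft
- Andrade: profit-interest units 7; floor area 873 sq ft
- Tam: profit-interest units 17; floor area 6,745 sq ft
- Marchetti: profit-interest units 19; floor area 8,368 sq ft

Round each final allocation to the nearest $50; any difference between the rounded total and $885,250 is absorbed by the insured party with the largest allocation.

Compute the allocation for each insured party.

Profit-interest units total 53; floor area total 22,868.
Blended shares (55% profit-interest units + 45% floor area): Quinlan 0.2392; Andrade 0.0898; Tam 0.3091; Marchetti 0.3618.
Raw shares: Quinlan 211,750.59; Andrade 79,513.63; Tam 273,669.93; Marchetti 320,315.85.
Rounded to nearest $50: Quinlan $211,750; Andrade $79,500; Tam $273,650; Marchetti $320,300. Sum = $885,200.
Difference $885,250 − $885,200 = +$50 applied to largest allocation (Marchetti): Marchetti becomes $320,350.

Quinlan: $211,750 · Andrade: $79,500 · Tam: $273,650 · Marchetti: $320,350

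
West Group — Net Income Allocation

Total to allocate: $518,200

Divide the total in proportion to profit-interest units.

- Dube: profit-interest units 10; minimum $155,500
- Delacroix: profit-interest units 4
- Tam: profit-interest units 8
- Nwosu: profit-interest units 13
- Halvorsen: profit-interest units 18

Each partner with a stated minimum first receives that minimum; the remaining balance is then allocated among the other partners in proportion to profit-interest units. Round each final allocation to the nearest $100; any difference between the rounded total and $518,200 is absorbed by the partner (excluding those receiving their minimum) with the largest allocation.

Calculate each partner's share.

Dube: $155,500; Delacroix: $33,700; Tam: $67,500; Nwosu: $109,700; Halvorsen: $151,800

Fund the minimums — Dube $155,500. Remaining pool $362,700.
Remaining pool split over remaining profit-interest units 43: Delacroix 33,739.53 → $33,700; Tam 67,479.07 → $67,500; Nwosu 109,653.49 → $109,700; Halvorsen 151,827.91 → $151,800.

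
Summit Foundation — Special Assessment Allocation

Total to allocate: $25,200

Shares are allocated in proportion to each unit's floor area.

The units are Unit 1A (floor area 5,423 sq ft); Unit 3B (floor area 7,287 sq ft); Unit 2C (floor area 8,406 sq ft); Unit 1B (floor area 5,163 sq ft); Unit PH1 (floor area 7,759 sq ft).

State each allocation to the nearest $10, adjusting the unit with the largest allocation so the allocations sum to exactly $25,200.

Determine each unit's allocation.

Floor area total: 34,038.
Unrounded shares: Unit 1A 5,423/34,038 × $25,200 = 4,014.91; Unit 3B 7,287/34,038 × $25,200 = 5,394.92; Unit 2C 8,406/34,038 × $25,200 = 6,223.37; Unit 1B 5,163/34,038 × $25,200 = 3,822.42; Unit PH1 7,759/34,038 × $25,200 = 5,744.37.
At nearest $10: Unit 1A $4,010; Unit 3B $5,390; Unit 2C $6,220; Unit 1B $3,820; Unit PH1 $5,740. Sum = $25,180.
Difference $25,200 − $25,180 = +$20 applied to largest allocation (Unit 2C): Unit 2C becomes $6,240.

Unit 1A: $4,010; Unit 3B: $5,390; Unit 2C: $6,240; Unit 1B: $3,820; Unit PH1: $5,740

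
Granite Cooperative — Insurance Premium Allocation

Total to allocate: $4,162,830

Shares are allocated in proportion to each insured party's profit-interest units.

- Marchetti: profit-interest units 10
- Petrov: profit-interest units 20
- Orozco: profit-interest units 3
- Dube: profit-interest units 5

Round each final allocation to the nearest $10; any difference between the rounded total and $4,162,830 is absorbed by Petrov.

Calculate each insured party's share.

Marchetti: $1,095,480 · Petrov: $2,190,970 · Orozco: $328,640 · Dube: $547,740

Total profit-interest units = 38.
Proportional shares: Marchetti 10/38 × $4,162,830 = 1,095,481.58; Petrov 20/38 × $4,162,830 = 2,190,963.16; Orozco 3/38 × $4,162,830 = 328,644.47; Dube 5/38 × $4,162,830 = 547,740.79.
Rounded to nearest $10: Marchetti $1,095,480; Petrov $2,190,960; Orozco $328,640; Dube $547,740. Sum = $4,162,820.
Difference $4,162,830 − $4,162,820 = +$10 applied to Petrov: Petrov becomes $2,190,970.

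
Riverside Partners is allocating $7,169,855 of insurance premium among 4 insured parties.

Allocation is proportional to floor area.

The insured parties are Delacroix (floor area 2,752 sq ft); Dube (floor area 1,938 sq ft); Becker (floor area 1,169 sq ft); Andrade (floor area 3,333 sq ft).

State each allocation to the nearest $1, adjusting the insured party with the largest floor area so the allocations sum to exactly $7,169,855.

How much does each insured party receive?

Delacroix: $2,146,588 · Dube: $1,511,660 · Becker: $911,832 · Andrade: $2,599,775

Total floor area = 9,192.
Unrounded shares: Delacroix 2,752/9,192 × $7,169,855 = 2,146,588.44; Dube 1,938/9,192 × $7,169,855 = 1,511,660.03; Becker 1,169/9,192 × $7,169,855 = 911,832.08; Andrade 3,333/9,192 × $7,169,855 = 2,599,774.45.
Rounded to nearest $1: Delacroix $2,146,588; Dube $1,511,660; Becker $911,832; Andrade $2,599,774. Sum = $7,169,854.
Difference $7,169,855 − $7,169,854 = +$1 applied to largest floor area (Andrade): Andrade becomes $2,599,775.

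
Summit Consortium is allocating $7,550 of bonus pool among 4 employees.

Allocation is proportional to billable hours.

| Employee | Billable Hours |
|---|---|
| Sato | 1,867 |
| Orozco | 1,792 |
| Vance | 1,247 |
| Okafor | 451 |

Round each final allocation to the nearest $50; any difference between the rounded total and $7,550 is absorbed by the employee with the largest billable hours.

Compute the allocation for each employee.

Combined billable hours = 5,357.
Pro-rata amounts: Sato 1,867/5,357 × $7,550 = 2,631.30; Orozco 1,792/5,357 × $7,550 = 2,525.59; Vance 1,247/5,357 × $7,550 = 1,757.49; Okafor 451/5,357 × $7,550 = 635.63.
After rounding ($50): Sato $2,650; Orozco $2,550; Vance $1,750; Okafor $650. Sum = $7,600.
Difference $7,550 − $7,600 = −$50 applied to largest billable hours (Sato): Sato becomes $2,600.

Sato: $2,600 | Orozco: $2,550 | Vance: $1,750 | Okafor: $650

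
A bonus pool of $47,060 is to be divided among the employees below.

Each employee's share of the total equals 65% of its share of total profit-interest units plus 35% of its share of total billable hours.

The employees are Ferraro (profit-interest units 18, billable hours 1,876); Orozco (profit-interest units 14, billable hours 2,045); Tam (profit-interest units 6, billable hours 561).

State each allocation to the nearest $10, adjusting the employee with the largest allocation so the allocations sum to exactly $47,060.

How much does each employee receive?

Totals — profit-interest units 38, billable hours 4,482.
Composite weights (65% profit-interest units + 35% billable hours): Ferraro 0.4544; Orozco 0.3992; Tam 0.1464.
Unrounded shares: Ferraro 21,383.68; Orozco 18,784.85; Tam 6,891.47.
At nearest $10: Ferraro $21,380; Orozco $18,780; Tam $6,890. Sum = $47,050.
Difference $47,060 − $47,050 = +$10 applied to largest allocation (Ferraro): Ferraro becomes $21,390.

Ferraro: $21,390 | Orozco: $18,780 | Tam: $6,890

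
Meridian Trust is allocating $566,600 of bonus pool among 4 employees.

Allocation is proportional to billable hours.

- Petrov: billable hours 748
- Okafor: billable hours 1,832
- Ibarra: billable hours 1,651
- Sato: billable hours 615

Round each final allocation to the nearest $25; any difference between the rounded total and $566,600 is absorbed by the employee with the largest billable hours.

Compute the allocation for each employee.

Total billable hours = 4,846.
Proportional shares: Petrov 748/4,846 × $566,600 = 87,457.04; Okafor 1,832/4,846 × $566,600 = 214,199.59; Ibarra 1,651/4,846 × $566,600 = 193,036.86; Sato 615/4,846 × $566,600 = 71,906.52.
After rounding ($25): Petrov $87,450; Okafor $214,200; Ibarra $193,025; Sato $71,900. Sum = $566,575.
Difference $566,600 − $566,575 = +$25 applied to largest billable hours (Okafor): Okafor becomes $214,225.

Petrov: $87,450 | Okafor: $214,225 | Ibarra: $193,025 | Sato: $71,900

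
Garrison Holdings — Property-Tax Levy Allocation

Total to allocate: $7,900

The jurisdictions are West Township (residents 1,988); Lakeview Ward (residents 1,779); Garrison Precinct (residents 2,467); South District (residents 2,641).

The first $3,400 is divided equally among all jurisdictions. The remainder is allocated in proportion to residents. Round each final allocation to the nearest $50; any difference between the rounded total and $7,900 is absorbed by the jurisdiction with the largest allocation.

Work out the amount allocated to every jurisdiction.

West Township: $1,850; Lakeview Ward: $1,750; Garrison Precinct: $2,100; South District: $2,200

$3,400 shared equally gives $850 per jurisdiction.
Remainder $4,500 by residents (total 8,875): West Township 1,008.00 → $1,000; Lakeview Ward 902.03 → $900; Garrison Precinct 1,250.87 → $1,250; South District 1,339.10 → $1,350.
Totals: West Township $850 + $1,000 = $1,850; Lakeview Ward $850 + $900 = $1,750; Garrison Precinct $850 + $1,250 = $2,100; South District $850 + $1,350 = $2,200.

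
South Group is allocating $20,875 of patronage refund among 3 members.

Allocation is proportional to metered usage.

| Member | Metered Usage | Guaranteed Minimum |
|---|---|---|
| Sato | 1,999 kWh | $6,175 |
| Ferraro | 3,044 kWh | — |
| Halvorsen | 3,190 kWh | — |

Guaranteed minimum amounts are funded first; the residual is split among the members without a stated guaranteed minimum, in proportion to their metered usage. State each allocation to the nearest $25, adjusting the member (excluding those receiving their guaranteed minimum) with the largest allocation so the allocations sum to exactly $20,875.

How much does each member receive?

Fund the minimums — Sato $6,175. Residual $14,700.
Residual split over remaining metered usage 6,234: Ferraro 7,177.86 → $7,175; Halvorsen 7,522.14 → $7,525.

Sato: $6,175 · Ferraro: $7,175 · Halvorsen: $7,525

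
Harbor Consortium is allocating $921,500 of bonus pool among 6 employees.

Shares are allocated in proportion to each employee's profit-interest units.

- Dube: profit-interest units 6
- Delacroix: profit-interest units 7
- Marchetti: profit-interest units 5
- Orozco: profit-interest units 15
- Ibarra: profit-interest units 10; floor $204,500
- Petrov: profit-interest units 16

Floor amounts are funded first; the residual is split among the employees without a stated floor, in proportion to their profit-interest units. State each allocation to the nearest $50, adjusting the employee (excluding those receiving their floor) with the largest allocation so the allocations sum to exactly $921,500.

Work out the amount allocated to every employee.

Dube: $87,800 · Delacroix: $102,450 · Marchetti: $73,150 · Orozco: $219,500 · Ibarra: $204,500 · Petrov: $234,100

Guaranteed amounts: Ibarra $204,500. Remaining pool $717,000.
Remaining pool split over remaining profit-interest units 49: Dube 87,795.92 → $87,800; Delacroix 102,428.57 → $102,450; Marchetti 73,163.27 → $73,150; Orozco 219,489.80 → $219,500; Petrov 234,122.45 → $234,100.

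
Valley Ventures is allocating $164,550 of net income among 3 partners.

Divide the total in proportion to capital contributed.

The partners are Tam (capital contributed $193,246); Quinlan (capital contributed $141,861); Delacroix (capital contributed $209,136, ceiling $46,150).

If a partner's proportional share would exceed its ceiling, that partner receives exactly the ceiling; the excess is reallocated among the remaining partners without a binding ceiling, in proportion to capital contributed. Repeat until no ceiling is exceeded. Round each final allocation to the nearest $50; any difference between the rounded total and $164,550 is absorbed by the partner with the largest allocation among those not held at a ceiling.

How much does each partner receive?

Total capital contributed = 544,243.
Unconstrained shares: Tam 58,427.26; Quinlan 42,891.19; Delacroix 63,231.55.
Capped: Delacroix ($46,150); residual $118,400 reallocated over remaining capital contributed 335,107.
Shares after redistribution: Tam 68,277.67 → $68,300; Quinlan 50,122.33 → $50,100.

Tam: $68,300 | Quinlan: $50,100 | Delacroix: $46,150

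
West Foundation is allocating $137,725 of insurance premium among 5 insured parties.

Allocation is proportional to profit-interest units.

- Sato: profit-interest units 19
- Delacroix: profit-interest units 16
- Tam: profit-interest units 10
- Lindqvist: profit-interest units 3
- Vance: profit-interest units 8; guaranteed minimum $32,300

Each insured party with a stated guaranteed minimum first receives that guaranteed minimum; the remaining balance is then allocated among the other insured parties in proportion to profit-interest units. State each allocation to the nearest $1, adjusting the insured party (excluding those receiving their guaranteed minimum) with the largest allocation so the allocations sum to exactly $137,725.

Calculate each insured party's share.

Sato: $41,730; Delacroix: $35,142; Tam: $21,964; Lindqvist: $6,589; Vance: $32,300

Guaranteed amounts: Vance $32,300. Residual $105,425.
Residual split over remaining profit-interest units 48: Sato 41,730.73 → $41,731; Delacroix 35,141.67 → $35,142; Tam 21,963.54 → $21,964; Lindqvist 6,589.06 → $6,589.
Rounding difference −$1 applied to Sato → $41,730.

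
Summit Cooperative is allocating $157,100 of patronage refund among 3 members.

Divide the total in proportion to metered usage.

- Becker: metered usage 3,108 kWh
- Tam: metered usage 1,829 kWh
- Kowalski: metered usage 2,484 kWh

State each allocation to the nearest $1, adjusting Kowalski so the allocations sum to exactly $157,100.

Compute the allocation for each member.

Becker: $65,795 · Tam: $38,719 · Kowalski: $52,586

Sum of metered usage: 7,421.
Raw shares: Becker 3,108/7,421 × $157,100 = 65,795.28; Tam 1,829/7,421 × $157,100 = 38,719.30; Kowalski 2,484/7,421 × $157,100 = 52,585.42.
Rounded to nearest $1: Becker $65,795; Tam $38,719; Kowalski $52,585. Sum = $157,099.
Difference $157,100 − $157,099 = +$1 applied to Kowalski: Kowalski becomes $52,586.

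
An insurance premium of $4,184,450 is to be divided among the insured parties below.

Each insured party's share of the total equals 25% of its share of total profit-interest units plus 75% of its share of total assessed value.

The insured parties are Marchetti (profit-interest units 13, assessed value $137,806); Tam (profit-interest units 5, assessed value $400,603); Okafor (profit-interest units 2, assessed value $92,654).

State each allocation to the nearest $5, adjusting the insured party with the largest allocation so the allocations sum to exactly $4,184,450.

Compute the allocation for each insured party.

Marchetti: $1,365,295 | Tam: $2,253,765 | Okafor: $565,390

Totals — profit-interest units 20, assessed value 631,063.
Blended shares (25% profit-interest units + 75% assessed value): Marchetti 0.3263; Tam 0.5386; Okafor 0.1351.
Pro-rata amounts: Marchetti 1,365,295.73; Tam 2,253,765.69; Okafor 565,388.58.
Rounded to nearest $5: Marchetti $1,365,295; Tam $2,253,765; Okafor $565,390. Sum = $4,184,450.
Sum already equals the total — no adjustment.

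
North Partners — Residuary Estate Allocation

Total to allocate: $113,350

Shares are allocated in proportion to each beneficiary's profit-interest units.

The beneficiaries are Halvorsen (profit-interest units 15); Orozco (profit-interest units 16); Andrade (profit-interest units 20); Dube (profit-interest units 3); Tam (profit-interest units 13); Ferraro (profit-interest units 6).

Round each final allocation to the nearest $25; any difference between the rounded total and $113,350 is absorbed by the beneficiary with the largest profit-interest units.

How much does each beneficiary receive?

Halvorsen: $23,300 | Orozco: $24,850 | Andrade: $31,050 | Dube: $4,650 | Tam: $20,175 | Ferraro: $9,325

Profit-interest units total: 15 + 16 + 20 + 3 + 13 + 6 = 73.
Proportional shares: Halvorsen 23,291.10; Orozco 24,843.84; Andrade 31,054.79; Dube 4,658.22; Tam 20,185.62; Ferraro 9,316.44.
After rounding ($25): Halvorsen $23,300; Orozco $24,850; Andrade $31,050; Dube $4,650; Tam $20,175; Ferraro $9,325. Sum = $113,350.
No rounding difference to absorb.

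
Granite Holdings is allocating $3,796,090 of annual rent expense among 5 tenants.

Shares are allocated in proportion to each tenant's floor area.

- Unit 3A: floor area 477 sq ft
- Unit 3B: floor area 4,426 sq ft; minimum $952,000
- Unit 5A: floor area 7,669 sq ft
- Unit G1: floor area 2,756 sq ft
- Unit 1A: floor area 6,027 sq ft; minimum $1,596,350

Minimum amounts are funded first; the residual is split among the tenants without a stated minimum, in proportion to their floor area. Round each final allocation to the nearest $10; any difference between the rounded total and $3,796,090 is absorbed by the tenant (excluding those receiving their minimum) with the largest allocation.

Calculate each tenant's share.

Guaranteed amounts: Unit 3B $952,000; Unit 1A $1,596,350. Residual $1,247,740.
Residual split over remaining floor area 10,902: Unit 3A 54,592.92 → $54,590; Unit 5A 877,721.34 → $877,720; Unit G1 315,425.74 → $315,430.

Unit 3A: $54,590; Unit 3B: $952,000; Unit 5A: $877,720; Unit G1: $315,430; Unit 1A: $1,596,350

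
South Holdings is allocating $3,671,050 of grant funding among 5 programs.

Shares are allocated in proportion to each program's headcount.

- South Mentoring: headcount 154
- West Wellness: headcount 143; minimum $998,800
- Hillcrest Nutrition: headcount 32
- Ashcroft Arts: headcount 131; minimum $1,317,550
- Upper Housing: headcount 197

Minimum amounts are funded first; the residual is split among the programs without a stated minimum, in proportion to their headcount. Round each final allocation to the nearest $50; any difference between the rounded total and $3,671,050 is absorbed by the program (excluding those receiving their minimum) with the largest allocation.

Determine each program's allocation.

South Mentoring: $544,700 | West Wellness: $998,800 | Hillcrest Nutrition: $113,200 | Ashcroft Arts: $1,317,550 | Upper Housing: $696,800

Guaranteed amounts: West Wellness $998,800; Ashcroft Arts $1,317,550. Balance $1,354,700.
Balance split over remaining headcount 383: South Mentoring 544,709.66 → $544,700; Hillcrest Nutrition 113,186.42 → $113,200; Upper Housing 696,803.92 → $696,800.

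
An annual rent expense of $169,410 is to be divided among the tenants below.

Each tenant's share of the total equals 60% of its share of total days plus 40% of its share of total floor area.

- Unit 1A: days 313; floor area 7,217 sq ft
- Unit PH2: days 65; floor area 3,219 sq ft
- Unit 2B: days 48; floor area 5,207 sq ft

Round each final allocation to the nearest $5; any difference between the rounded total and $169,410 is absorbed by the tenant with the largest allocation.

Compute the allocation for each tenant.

Unit 1A: $105,945 · Unit PH2: $29,455 · Unit 2B: $34,010

Totals — days 426, floor area 15,643.
Combined weights (60% days + 40% floor area): Unit 1A 0.6254; Unit PH2 0.1739; Unit 2B 0.2008.
Pro-rata amounts: Unit 1A 105,946.93; Unit PH2 29,453.77; Unit 2B 34,009.30.
Rounded to nearest $5: Unit 1A $105,945; Unit PH2 $29,455; Unit 2B $34,010. Sum = $169,410.
Rounded total matches; no reconciliation needed.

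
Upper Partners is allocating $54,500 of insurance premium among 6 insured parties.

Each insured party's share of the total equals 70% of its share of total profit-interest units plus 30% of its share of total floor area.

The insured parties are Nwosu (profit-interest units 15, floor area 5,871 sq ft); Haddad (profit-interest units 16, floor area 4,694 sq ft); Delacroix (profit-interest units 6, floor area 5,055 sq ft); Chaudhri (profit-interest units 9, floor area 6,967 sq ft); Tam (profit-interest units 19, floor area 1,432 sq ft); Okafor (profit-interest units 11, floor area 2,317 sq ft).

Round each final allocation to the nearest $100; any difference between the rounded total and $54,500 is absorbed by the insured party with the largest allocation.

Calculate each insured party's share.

Profit-interest units total 76; floor area total 26,336.
Composite weights (70% profit-interest units + 30% floor area): Nwosu 0.2050; Haddad 0.2008; Delacroix 0.1128; Chaudhri 0.1623; Tam 0.1913; Okafor 0.1277.
Raw shares: Nwosu 11,174.46; Haddad 10,945.72; Delacroix 6,150.10; Chaudhri 8,843.04; Tam 10,426.52; Okafor 6,960.16.
Rounded to nearest $100: Nwosu $11,200; Haddad $10,900; Delacroix $6,200; Chaudhri $8,800; Tam $10,400; Okafor $7,000. Sum = $54,500.
Sum already equals the total — no adjustment.

Nwosu: $11,200 | Haddad: $10,900 | Delacroix: $6,200 | Chaudhri: $8,800 | Tam: $10,400 | Okafor: $7,000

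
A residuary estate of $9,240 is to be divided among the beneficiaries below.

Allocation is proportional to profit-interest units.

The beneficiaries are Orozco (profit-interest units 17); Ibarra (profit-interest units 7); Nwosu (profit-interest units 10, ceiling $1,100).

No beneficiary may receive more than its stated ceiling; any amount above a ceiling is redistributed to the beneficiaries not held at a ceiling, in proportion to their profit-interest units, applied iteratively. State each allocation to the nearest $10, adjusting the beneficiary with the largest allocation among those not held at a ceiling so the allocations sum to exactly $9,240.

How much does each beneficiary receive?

Profit-interest units total: 34.
Proportional shares (ignoring caps): Orozco 4,620.00; Ibarra 1,902.35; Nwosu 2,717.65.
Cap binds for Nwosu ($1,100); residual $8,140 reallocated over remaining profit-interest units 24.
Shares after redistribution: Orozco 5,765.83 → $5,770; Ibarra 2,374.17 → $2,370.

Orozco: $5,770 | Ibarra: $2,370 | Nwosu: $1,100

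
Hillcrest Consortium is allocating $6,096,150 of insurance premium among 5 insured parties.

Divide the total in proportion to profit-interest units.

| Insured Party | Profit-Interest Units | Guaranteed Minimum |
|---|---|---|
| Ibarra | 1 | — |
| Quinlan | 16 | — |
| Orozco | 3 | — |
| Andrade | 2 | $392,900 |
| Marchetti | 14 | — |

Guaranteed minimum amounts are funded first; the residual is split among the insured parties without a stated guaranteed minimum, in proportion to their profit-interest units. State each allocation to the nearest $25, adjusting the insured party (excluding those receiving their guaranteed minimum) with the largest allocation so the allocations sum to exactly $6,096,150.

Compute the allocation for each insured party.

Ibarra: $167,750; Quinlan: $2,683,875; Orozco: $503,225; Andrade: $392,900; Marchetti: $2,348,400

Minimums first: Andrade $392,900. Balance $5,703,250.
Balance split over remaining profit-interest units 34: Ibarra 167,742.65 → $167,750; Quinlan 2,683,882.35 → $2,683,875; Orozco 503,227.94 → $503,225; Marchetti 2,348,397.06 → $2,348,400.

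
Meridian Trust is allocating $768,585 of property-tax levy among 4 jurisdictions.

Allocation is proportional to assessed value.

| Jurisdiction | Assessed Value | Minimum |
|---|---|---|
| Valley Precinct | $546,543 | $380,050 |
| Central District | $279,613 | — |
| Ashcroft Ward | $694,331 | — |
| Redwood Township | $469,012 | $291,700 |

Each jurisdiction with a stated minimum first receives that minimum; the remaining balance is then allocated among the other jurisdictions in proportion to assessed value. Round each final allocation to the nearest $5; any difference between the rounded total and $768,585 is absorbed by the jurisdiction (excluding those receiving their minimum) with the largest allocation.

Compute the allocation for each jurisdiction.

Fund the minimums — Valley Precinct $380,050; Redwood Township $291,700. Remaining pool $96,835.
Remaining pool split over remaining assessed value 973,944: Central District 27,800.70 → $27,800; Ashcroft Ward 69,034.30 → $69,035.

Valley Precinct: $380,050; Central District: $27,800; Ashcroft Ward: $69,035; Redwood Township: $291,700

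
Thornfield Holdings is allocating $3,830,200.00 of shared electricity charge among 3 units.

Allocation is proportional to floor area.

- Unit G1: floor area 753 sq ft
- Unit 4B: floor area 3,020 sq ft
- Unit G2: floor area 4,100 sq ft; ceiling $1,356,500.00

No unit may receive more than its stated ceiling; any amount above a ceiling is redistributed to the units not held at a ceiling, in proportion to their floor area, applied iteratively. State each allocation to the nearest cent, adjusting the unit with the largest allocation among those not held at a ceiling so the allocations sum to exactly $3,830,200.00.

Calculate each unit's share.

Unit G1: $493,690.99; Unit 4B: $1,980,009.01; Unit G2: $1,356,500.00

Sum of floor area: 7,873.
Unconstrained shares: Unit G1 366,333.1132; Unit 4B 1,469,224.4380; Unit G2 1,994,642.4489.
Cap binds for Unit G2 ($1,356,500.00); balance $2,473,700.00 reallocated over remaining floor area 3,773.
Redistributed shares: Unit G1 493,690.9886 → $493,690.99; Unit 4B 1,980,009.0114 → $1,980,009.01.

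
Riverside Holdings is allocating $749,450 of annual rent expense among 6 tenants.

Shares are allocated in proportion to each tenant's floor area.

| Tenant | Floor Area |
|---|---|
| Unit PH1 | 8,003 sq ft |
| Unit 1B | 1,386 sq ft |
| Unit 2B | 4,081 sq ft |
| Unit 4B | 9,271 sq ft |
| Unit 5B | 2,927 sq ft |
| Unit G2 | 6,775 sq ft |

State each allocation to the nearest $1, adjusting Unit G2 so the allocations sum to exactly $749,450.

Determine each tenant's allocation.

Unit PH1: $184,873; Unit 1B: $32,017; Unit 2B: $94,273; Unit 4B: $214,165; Unit 5B: $67,615; Unit G2: $156,507

Combined floor area = 32,443.
Proportional shares: Unit PH1 8,003/32,443 × $749,450 = 184,873.42; Unit 1B 1,386/32,443 × $749,450 = 32,017.31; Unit 2B 4,081/32,443 × $749,450 = 94,273.20; Unit 4B 9,271/32,443 × $749,450 = 214,164.87; Unit 5B 2,927/32,443 × $749,450 = 67,615.21; Unit G2 6,775/32,443 × $749,450 = 156,505.99.
After rounding ($1): Unit PH1 $184,873; Unit 1B $32,017; Unit 2B $94,273; Unit 4B $214,165; Unit 5B $67,615; Unit G2 $156,506. Sum = $749,449.
Difference $749,450 − $749,449 = +$1 applied to Unit G2: Unit G2 becomes $156,507.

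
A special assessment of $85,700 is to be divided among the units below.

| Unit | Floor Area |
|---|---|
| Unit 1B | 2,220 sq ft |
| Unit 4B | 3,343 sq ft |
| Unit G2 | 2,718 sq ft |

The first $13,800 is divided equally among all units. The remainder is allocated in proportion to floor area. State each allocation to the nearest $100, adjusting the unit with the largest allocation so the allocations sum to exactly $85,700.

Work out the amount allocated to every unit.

Unit 1B: $23,900 · Unit 4B: $33,600 · Unit G2: $28,200

Equal tier: $13,800 ÷ 3 = $4,600 apiece.
Remainder $71,900 by floor area (total 8,281): Unit 1B 19,275.21 → $19,300; Unit 4B 29,025.69 → $29,000; Unit G2 23,599.11 → $23,600.
Totals: Unit 1B $4,600 + $19,300 = $23,900; Unit 4B $4,600 + $29,000 = $33,600; Unit G2 $4,600 + $23,600 = $28,200.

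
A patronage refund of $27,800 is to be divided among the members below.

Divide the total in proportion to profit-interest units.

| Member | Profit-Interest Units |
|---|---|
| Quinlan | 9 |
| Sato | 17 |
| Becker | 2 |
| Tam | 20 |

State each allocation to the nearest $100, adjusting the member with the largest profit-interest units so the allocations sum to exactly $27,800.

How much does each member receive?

Sum of profit-interest units: 9 + 17 + 2 + 20 = 48.
Pro-rata amounts: Quinlan 5,212.50; Sato 9,845.83; Becker 1,158.33; Tam 11,583.33.
After rounding ($100): Quinlan $5,200; Sato $9,800; Becker $1,200; Tam $11,600. Sum = $27,800.
Sum already equals the total — no adjustment.

Quinlan: $5,200; Sato: $9,800; Becker: $1,200; Tam: $11,600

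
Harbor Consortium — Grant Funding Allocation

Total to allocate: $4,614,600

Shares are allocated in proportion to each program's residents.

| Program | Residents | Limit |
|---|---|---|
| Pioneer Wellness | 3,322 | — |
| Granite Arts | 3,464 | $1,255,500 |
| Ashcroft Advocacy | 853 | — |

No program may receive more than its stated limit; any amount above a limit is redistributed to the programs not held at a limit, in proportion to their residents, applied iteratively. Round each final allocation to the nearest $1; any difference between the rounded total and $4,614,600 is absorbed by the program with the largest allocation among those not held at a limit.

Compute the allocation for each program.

Sum of residents: 7,639.
Unconstrained shares: Pioneer Wellness 2,006,768.06; Granite Arts 2,092,548.03; Ashcroft Advocacy 515,283.91.
Cap binds for Granite Arts ($1,255,500); balance $3,359,100 reallocated over remaining residents 4,175.
Redistributed shares: Pioneer Wellness 2,672,797.65 → $2,672,798; Ashcroft Advocacy 686,302.35 → $686,302.

Pioneer Wellness: $2,672,798 · Granite Arts: $1,255,500 · Ashcroft Advocacy: $686,302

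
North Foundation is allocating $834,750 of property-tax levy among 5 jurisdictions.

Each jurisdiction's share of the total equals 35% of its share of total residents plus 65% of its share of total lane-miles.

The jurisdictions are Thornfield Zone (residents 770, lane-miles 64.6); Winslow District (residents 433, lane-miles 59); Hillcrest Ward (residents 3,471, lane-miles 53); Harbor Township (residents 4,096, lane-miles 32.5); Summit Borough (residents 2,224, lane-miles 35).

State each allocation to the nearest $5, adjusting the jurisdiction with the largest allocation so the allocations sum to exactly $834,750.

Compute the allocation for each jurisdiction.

Thornfield Zone: $164,055 · Winslow District: $142,655 · Hillcrest Ward: $210,050 · Harbor Township: $181,090 · Summit Borough: $136,900

Totals — residents 10,994, lane-miles 244.1.
Combined weights (35% residents + 65% lane-miles): Thornfield Zone 0.1965; Winslow District 0.1709; Hillcrest Ward 0.2516; Harbor Township 0.2169; Summit Borough 0.1640.
Proportional shares: Thornfield Zone 164,055.95; Winslow District 142,652.54; Hillcrest Ward 210,049.70; Harbor Township 181,091.33; Summit Borough 136,900.47.
Rounded to nearest $5: Thornfield Zone $164,055; Winslow District $142,655; Hillcrest Ward $210,050; Harbor Township $181,090; Summit Borough $136,900. Sum = $834,750.
No rounding difference to absorb.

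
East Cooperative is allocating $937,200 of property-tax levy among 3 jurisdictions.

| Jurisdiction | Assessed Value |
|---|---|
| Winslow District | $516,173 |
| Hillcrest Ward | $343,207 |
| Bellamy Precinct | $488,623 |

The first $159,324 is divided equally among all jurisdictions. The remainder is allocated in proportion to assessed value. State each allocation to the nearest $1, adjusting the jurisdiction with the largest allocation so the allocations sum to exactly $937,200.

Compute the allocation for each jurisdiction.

Equal tier: $159,324 ÷ 3 = $53,108 apiece.
Remainder $777,876 by assessed value (total 1,348,003): Winslow District 297,861.79 → $297,862; Hillcrest Ward 198,050.37 → $198,050; Bellamy Precinct 281,963.84 → $281,964.
Totals: Winslow District $53,108 + $297,862 = $350,970; Hillcrest Ward $53,108 + $198,050 = $251,158; Bellamy Precinct $53,108 + $281,964 = $335,072.

Winslow District: $350,970 · Hillcrest Ward: $251,158 · Bellamy Precinct: $335,072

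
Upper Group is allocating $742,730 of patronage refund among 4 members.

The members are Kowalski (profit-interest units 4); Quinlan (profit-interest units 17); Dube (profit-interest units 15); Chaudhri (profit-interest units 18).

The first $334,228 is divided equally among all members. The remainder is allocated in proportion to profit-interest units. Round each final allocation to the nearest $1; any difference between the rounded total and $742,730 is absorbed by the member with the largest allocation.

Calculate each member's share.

Kowalski: $113,816; Quinlan: $212,159; Dube: $197,030; Chaudhri: $219,725

$334,228 shared equally gives $83,557 per member.
Remainder $408,502 by profit-interest units (total 54): Kowalski 30,259.41 → $30,259; Quinlan 128,602.48 → $128,602; Dube 113,472.78 → $113,473; Chaudhri 136,167.33 → $136,167.
Rounding difference +$1 on remainder applied to Chaudhri.
Totals: Kowalski $83,557 + $30,259 = $113,816; Quinlan $83,557 + $128,602 = $212,159; Dube $83,557 + $113,473 = $197,030; Chaudhri $83,557 + $136,168 = $219,725.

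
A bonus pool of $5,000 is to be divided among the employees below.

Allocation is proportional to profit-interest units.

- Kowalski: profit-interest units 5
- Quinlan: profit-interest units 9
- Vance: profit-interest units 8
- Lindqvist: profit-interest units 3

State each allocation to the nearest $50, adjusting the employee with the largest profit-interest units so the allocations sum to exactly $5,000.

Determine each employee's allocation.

Kowalski: $1,000; Quinlan: $1,800; Vance: $1,600; Lindqvist: $600

Profit-interest units total: 5 + 9 + 8 + 3 = 25.
Raw shares: Kowalski 1,000.00; Quinlan 1,800.00; Vance 1,600.00; Lindqvist 600.00.
At nearest $50: Kowalski $1,000; Quinlan $1,800; Vance $1,600; Lindqvist $600. Sum = $5,000.
No rounding difference to absorb.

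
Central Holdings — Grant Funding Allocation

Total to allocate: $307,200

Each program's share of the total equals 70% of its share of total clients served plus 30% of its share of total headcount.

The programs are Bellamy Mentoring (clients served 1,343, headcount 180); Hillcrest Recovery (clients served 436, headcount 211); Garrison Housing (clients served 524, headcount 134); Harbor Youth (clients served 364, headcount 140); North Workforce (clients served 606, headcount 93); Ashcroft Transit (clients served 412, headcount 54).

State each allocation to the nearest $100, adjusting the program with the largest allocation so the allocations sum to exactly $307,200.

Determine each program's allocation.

Clients served total 3,685; headcount total 812.
Combined weights (70% clients served + 30% headcount): Bellamy Mentoring 0.3216; Hillcrest Recovery 0.1608; Garrison Housing 0.1490; Harbor Youth 0.1209; North Workforce 0.1495; Ashcroft Transit 0.0982.
Raw shares: Bellamy Mentoring 98,800.99; Hillcrest Recovery 49,390.98; Garrison Housing 45,786.95; Harbor Youth 37,131.06; North Workforce 45,918.70; Ashcroft Transit 30,171.33.
At nearest $100: Bellamy Mentoring $98,800; Hillcrest Recovery $49,400; Garrison Housing $45,800; Harbor Youth $37,100; North Workforce $45,900; Ashcroft Transit $30,200. Sum = $307,200.
No rounding difference to absorb.

Bellamy Mentoring: $98,800; Hillcrest Recovery: $49,400; Garrison Housing: $45,800; Harbor Youth: $37,100; North Workforce: $45,900; Ashcroft Transit: $30,200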